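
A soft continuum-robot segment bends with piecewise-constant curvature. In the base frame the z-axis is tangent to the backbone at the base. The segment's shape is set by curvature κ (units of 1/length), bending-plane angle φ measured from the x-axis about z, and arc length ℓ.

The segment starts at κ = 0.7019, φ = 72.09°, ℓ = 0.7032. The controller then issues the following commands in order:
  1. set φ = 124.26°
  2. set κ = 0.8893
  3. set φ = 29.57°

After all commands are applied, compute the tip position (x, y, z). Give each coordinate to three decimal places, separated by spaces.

initial: κ=0.7019, φ=72.09°, ℓ=0.7032
cmd 1: set φ=124.26° → (κ,φ,ℓ)=(0.7019,124.26°,0.7032) → tip=(-0.0957,0.1405,0.6750)
cmd 2: set κ=0.8893 → (κ,φ,ℓ)=(0.8893,124.26°,0.7032) → tip=(-0.1198,0.1759,0.6583)
cmd 3: set φ=29.57° → (κ,φ,ℓ)=(0.8893,29.57°,0.7032) → tip=(0.1851,0.1050,0.6583)

0.185 0.105 0.658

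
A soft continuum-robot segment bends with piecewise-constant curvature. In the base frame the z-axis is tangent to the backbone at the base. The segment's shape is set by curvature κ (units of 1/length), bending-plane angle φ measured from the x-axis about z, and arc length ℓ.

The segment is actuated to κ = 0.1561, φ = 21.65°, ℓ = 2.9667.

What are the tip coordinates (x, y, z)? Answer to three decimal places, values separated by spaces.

θ = κ·ℓ = 0.1561 × 2.9667 = 0.46310 rad
ρ = (1 − cos θ)/κ = (1 − 0.89467)/0.1561 = 0.67475
z = sin θ / κ = 0.44673/0.1561 = 2.86179
x = ρ cos φ = 0.67475 × cos(21.65°) = 0.62715
y = ρ sin φ = 0.67475 × sin(21.65°) = 0.24894

0.627 0.249 2.862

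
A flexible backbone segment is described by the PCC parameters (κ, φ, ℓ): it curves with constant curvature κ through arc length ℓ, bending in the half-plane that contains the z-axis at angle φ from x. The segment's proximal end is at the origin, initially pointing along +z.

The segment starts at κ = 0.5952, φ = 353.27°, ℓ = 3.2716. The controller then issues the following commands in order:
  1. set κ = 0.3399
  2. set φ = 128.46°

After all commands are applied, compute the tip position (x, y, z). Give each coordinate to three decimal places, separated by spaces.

initial: κ=0.5952, φ=353.27°, ℓ=3.2716
cmd 1: set κ=0.3399 → (κ,φ,ℓ)=(0.3399,353.27°,3.2716) → tip=(1.6279,-0.1921,2.6378)
cmd 2: set φ=128.46° → (κ,φ,ℓ)=(0.3399,128.46°,3.2716) → tip=(-1.0195,1.2835,2.6378)

-1.019 1.284 2.638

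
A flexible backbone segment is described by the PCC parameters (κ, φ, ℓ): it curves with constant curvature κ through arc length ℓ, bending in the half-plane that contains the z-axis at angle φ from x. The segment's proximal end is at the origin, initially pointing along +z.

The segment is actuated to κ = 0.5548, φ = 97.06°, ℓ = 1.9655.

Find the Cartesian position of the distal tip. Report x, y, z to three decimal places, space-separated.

θ = κ·ℓ = 0.5548 × 1.9655 = 1.09046 rad
ρ = (1 − cos θ)/κ = (1 − 0.46208)/0.5548 = 0.96958
z = sin θ / κ = 0.88684/0.5548 = 1.59848
x = ρ cos φ = 0.96958 × cos(97.06°) = -0.11917
y = ρ sin φ = 0.96958 × sin(97.06°) = 0.96223

-0.119 0.962 1.598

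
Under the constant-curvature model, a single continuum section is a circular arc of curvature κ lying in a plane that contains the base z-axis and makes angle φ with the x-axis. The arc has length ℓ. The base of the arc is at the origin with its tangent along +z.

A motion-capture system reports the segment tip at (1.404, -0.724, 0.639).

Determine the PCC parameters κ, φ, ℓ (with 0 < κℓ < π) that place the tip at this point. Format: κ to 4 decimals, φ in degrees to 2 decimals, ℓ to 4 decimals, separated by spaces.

ρ = √(x²+y²) = √(1.404² + -0.724²) = 1.57968
φ = atan2(y, x) mod 360° = atan2(-0.724, 1.404) = 332.7212°
|p|² = ρ² + z² = 1.57968² + 0.639² = 2.90371
κ = 2ρ / |p|² = 2×1.57968 / 2.90371 = 1.08804
θ = 2·atan2(ρ, z) = 2·atan2(1.57968, 0.639) = 2.37281 rad
ℓ = θ/κ = 2.37281/1.08804 = 2.18081

1.0880 332.72 2.1808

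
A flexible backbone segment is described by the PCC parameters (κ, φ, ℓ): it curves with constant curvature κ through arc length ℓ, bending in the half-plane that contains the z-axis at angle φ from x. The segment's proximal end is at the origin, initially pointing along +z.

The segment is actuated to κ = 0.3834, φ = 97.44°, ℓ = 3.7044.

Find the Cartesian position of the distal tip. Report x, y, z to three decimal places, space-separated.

θ = κ·ℓ = 0.3834 × 3.7044 = 1.42027 rad
ρ = (1 − cos θ)/κ = (1 − 0.14996)/0.3834 = 2.21711
z = sin θ / κ = 0.98869/0.3834 = 2.57875
x = ρ cos φ = 2.21711 × cos(97.44°) = -0.28709
y = ρ sin φ = 2.21711 × sin(97.44°) = 2.19844

-0.287 2.198 2.579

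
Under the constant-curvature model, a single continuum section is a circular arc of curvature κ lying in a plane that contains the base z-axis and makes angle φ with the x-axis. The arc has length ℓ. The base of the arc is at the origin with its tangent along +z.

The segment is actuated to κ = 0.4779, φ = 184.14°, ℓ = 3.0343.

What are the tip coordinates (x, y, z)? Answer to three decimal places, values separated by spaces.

-1.836 -0.133 2.077

θ = κ·ℓ = 0.4779 × 3.0343 = 1.45009 rad
ρ = (1 − cos θ)/κ = (1 − 0.12041)/0.4779 = 1.84053
z = sin θ / κ = 0.99272/0.4779 = 2.07726
x = ρ cos φ = 1.84053 × cos(184.14°) = -1.83573
y = ρ sin φ = 1.84053 × sin(184.14°) = -0.13287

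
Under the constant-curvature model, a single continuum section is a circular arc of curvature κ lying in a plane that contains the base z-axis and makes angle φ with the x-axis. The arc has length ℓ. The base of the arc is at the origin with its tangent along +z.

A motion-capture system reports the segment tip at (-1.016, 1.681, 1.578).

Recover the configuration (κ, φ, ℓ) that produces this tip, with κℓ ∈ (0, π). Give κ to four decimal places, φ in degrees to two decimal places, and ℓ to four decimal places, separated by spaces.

ρ = √(x²+y²) = √(-1.016² + 1.681²) = 1.96418
φ = atan2(y, x) mod 360° = atan2(1.681, -1.016) = 121.1489°
|p|² = ρ² + z² = 1.96418² + 1.578² = 6.34810
κ = 2ρ / |p|² = 2×1.96418 / 6.34810 = 0.61883
θ = 2·atan2(ρ, z) = 2·atan2(1.96418, 1.578) = 1.78799 rad
ℓ = θ/κ = 1.78799/0.61883 = 2.88932

0.6188 121.15 2.8893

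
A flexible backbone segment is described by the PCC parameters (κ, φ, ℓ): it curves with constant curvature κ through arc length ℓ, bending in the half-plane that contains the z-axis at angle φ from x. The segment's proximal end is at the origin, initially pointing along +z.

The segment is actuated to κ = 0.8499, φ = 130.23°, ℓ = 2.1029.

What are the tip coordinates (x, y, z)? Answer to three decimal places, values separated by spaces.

-0.923 1.091 1.149

θ = κ·ℓ = 0.8499 × 2.1029 = 1.78725 rad
ρ = (1 − cos θ)/κ = (1 − -0.21477)/0.8499 = 1.42931
z = sin θ / κ = 0.97666/0.8499 = 1.14915
x = ρ cos φ = 1.42931 × cos(130.23°) = -0.92313
y = ρ sin φ = 1.42931 × sin(130.23°) = 1.09122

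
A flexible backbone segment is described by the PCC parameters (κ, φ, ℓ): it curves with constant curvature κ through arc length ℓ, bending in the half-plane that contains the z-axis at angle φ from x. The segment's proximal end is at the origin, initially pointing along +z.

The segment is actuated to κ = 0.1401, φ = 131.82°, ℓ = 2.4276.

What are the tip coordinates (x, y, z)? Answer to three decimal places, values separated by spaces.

-0.273 0.305 2.381

θ = κ·ℓ = 0.1401 × 2.4276 = 0.34011 rad
ρ = (1 − cos θ)/κ = (1 − 0.94272)/0.1401 = 0.40886
z = sin θ / κ = 0.33359/0.1401 = 2.38107
x = ρ cos φ = 0.40886 × cos(131.82°) = -0.27262
y = ρ sin φ = 0.40886 × sin(131.82°) = 0.30470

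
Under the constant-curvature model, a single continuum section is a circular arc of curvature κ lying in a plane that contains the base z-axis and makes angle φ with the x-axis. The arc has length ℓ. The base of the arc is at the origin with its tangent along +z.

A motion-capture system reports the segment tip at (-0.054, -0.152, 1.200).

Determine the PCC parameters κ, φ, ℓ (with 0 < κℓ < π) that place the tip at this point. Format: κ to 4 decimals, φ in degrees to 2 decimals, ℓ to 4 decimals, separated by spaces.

ρ = √(x²+y²) = √(-0.054² + -0.152²) = 0.16131
φ = atan2(y, x) mod 360° = atan2(-0.152, -0.054) = 250.4417°
|p|² = ρ² + z² = 0.16131² + 1.200² = 1.46602
κ = 2ρ / |p|² = 2×0.16131 / 1.46602 = 0.22006
θ = 2·atan2(ρ, z) = 2·atan2(0.16131, 1.200) = 0.26724 rad
ℓ = θ/κ = 0.26724/0.22006 = 1.21440

0.2201 250.44 1.2144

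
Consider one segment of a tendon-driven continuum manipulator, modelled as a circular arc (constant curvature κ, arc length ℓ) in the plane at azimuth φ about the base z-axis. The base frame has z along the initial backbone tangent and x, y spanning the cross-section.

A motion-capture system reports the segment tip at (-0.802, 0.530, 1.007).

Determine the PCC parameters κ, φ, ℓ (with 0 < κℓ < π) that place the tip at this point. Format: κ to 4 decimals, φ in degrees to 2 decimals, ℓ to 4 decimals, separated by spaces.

0.9920 146.54 1.5367

ρ = √(x²+y²) = √(-0.802² + 0.530²) = 0.96130
φ = atan2(y, x) mod 360° = atan2(0.530, -0.802) = 146.5414°
|p|² = ρ² + z² = 0.96130² + 1.007² = 1.93815
κ = 2ρ / |p|² = 2×0.96130 / 1.93815 = 0.99198
θ = 2·atan2(ρ, z) = 2·atan2(0.96130, 1.007) = 1.52437 rad
ℓ = θ/κ = 1.52437/0.99198 = 1.53670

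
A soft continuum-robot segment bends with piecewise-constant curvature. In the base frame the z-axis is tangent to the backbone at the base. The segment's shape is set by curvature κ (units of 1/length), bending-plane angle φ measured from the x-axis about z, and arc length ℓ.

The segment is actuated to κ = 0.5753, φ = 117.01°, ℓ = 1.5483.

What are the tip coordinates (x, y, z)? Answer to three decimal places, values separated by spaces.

-0.293 0.575 1.352

θ = κ·ℓ = 0.5753 × 1.5483 = 0.89074 rad
ρ = (1 − cos θ)/κ = (1 − 0.62884)/0.5753 = 0.64516
z = sin θ / κ = 0.77754/0.5753 = 1.35153
x = ρ cos φ = 0.64516 × cos(117.01°) = -0.29300
y = ρ sin φ = 0.64516 × sin(117.01°) = 0.57479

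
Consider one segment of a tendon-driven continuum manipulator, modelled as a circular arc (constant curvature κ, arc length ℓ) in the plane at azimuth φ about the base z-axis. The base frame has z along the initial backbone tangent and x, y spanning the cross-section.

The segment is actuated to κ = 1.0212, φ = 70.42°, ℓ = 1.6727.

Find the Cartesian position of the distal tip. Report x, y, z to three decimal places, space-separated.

0.373 1.049 0.970

θ = κ·ℓ = 1.0212 × 1.6727 = 1.70816 rad
ρ = (1 − cos θ)/κ = (1 − -0.13693)/1.0212 = 1.11333
z = sin θ / κ = 0.99058/1.0212 = 0.97002
x = ρ cos φ = 1.11333 × cos(70.42°) = 0.37310
y = ρ sin φ = 1.11333 × sin(70.42°) = 1.04895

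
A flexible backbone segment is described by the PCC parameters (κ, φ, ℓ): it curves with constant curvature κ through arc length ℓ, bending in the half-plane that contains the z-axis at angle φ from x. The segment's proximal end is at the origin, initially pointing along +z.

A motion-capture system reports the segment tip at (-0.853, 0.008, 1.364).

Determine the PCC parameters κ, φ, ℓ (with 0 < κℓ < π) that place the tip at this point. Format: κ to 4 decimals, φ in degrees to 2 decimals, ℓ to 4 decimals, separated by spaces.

0.6592 179.46 1.6957

ρ = √(x²+y²) = √(-0.853² + 0.008²) = 0.85304
φ = atan2(y, x) mod 360° = atan2(0.008, -0.853) = 179.4627°
|p|² = ρ² + z² = 0.85304² + 1.364² = 2.58817
κ = 2ρ / |p|² = 2×0.85304 / 2.58817 = 0.65918
θ = 2·atan2(ρ, z) = 2·atan2(0.85304, 1.364) = 1.11777 rad
ℓ = θ/κ = 1.11777/0.65918 = 1.69568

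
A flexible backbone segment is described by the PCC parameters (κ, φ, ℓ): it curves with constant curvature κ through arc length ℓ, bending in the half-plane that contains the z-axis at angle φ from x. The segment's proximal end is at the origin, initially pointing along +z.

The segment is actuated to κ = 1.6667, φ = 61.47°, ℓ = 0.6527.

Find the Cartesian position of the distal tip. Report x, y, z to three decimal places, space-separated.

θ = κ·ℓ = 1.6667 × 0.6527 = 1.08786 rad
ρ = (1 − cos θ)/κ = (1 − 0.46439)/1.6667 = 0.32136
z = sin θ / κ = 0.88563/1.6667 = 0.53137
x = ρ cos φ = 0.32136 × cos(61.47°) = 0.15349
y = ρ sin φ = 0.32136 × sin(61.47°) = 0.28234

0.153 0.282 0.531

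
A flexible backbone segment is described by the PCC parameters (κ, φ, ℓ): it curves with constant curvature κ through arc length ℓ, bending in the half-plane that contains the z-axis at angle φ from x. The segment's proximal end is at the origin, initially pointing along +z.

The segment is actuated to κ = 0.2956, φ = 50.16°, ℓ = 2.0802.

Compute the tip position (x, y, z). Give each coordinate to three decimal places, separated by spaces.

θ = κ·ℓ = 0.2956 × 2.0802 = 0.61491 rad
ρ = (1 − cos θ)/κ = (1 − 0.81683)/0.2956 = 0.61966
z = sin θ / κ = 0.57688/0.2956 = 1.95157
x = ρ cos φ = 0.61966 × cos(50.16°) = 0.39699
y = ρ sin φ = 0.61966 × sin(50.16°) = 0.47580

0.397 0.476 1.952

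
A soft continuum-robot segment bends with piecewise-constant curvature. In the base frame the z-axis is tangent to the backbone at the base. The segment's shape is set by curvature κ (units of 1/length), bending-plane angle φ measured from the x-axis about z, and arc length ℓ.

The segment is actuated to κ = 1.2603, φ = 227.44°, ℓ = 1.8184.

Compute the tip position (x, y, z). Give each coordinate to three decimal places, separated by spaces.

-0.891 -0.970 0.596

θ = κ·ℓ = 1.2603 × 1.8184 = 2.29173 rad
ρ = (1 − cos θ)/κ = (1 − -0.66009)/1.2603 = 1.31721
z = sin θ / κ = 0.75119/1.2603 = 0.59604
x = ρ cos φ = 1.31721 × cos(227.44°) = -0.89091
y = ρ sin φ = 1.31721 × sin(227.44°) = -0.97022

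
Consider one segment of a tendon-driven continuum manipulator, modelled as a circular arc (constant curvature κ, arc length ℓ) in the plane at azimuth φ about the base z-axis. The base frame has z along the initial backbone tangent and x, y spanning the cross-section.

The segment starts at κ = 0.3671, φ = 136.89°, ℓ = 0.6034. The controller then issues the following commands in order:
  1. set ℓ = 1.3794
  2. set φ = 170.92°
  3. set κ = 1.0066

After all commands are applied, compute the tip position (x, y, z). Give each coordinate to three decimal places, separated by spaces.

-0.803 0.128 0.977

initial: κ=0.3671, φ=136.89°, ℓ=0.6034
cmd 1: set ℓ=1.3794 → (κ,φ,ℓ)=(0.3671,136.89°,1.3794) → tip=(-0.2496,0.2336,1.3212)
cmd 2: set φ=170.92° → (κ,φ,ℓ)=(0.3671,170.92°,1.3794) → tip=(-0.3376,0.0539,1.3212)
cmd 3: set κ=1.0066 → (κ,φ,ℓ)=(1.0066,170.92°,1.3794) → tip=(-0.8032,0.1284,0.9770)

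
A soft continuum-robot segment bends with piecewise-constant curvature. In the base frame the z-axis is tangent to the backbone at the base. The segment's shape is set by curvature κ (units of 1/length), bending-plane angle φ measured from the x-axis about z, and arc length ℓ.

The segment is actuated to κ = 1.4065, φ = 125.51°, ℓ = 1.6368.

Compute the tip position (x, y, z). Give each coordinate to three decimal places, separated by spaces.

-0.689 0.965 0.529

θ = κ·ℓ = 1.4065 × 1.6368 = 2.30216 rad
ρ = (1 − cos θ)/κ = (1 − -0.66788)/1.4065 = 1.18584
z = sin θ / κ = 0.74426/1.4065 = 0.52916
x = ρ cos φ = 1.18584 × cos(125.51°) = -0.68879
y = ρ sin φ = 1.18584 × sin(125.51°) = 0.96529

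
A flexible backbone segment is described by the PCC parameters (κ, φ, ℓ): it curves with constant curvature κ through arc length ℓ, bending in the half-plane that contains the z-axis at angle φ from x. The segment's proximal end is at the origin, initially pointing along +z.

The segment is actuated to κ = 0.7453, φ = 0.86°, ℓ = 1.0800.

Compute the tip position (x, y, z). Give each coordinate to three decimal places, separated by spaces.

θ = κ·ℓ = 0.7453 × 1.0800 = 0.80492 rad
ρ = (1 − cos θ)/κ = (1 − 0.69317)/0.7453 = 0.41169
z = sin θ / κ = 0.72078/0.7453 = 0.96710
x = ρ cos φ = 0.41169 × cos(0.86°) = 0.41165
y = ρ sin φ = 0.41169 × sin(0.86°) = 0.00618

0.412 0.006 0.967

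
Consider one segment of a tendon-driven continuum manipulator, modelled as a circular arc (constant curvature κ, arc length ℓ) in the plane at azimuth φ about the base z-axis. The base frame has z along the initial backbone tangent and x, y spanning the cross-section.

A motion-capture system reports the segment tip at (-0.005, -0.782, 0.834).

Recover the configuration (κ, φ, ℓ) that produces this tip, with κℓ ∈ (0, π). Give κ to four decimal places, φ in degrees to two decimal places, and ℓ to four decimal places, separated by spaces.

1.1966 269.63 1.2590

ρ = √(x²+y²) = √(-0.005² + -0.782²) = 0.78202
φ = atan2(y, x) mod 360° = atan2(-0.782, -0.005) = 269.6337°
|p|² = ρ² + z² = 0.78202² + 0.834² = 1.30710
κ = 2ρ / |p|² = 2×0.78202 / 1.30710 = 1.19656
θ = 2·atan2(ρ, z) = 2·atan2(0.78202, 0.834) = 1.50648 rad
ℓ = θ/κ = 1.50648/1.19656 = 1.25901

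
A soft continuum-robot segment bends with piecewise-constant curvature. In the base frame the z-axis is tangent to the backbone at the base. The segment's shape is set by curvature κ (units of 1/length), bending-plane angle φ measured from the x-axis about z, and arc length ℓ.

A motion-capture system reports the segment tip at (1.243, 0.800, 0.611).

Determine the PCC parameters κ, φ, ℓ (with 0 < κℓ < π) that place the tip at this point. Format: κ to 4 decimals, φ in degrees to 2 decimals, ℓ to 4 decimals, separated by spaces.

ρ = √(x²+y²) = √(1.243² + 0.800²) = 1.47819
φ = atan2(y, x) mod 360° = atan2(0.800, 1.243) = 32.7655°
|p|² = ρ² + z² = 1.47819² + 0.611² = 2.55837
κ = 2ρ / |p|² = 2×1.47819 / 2.55837 = 1.15557
θ = 2·atan2(ρ, z) = 2·atan2(1.47819, 0.611) = 2.35768 rad
ℓ = θ/κ = 2.35768/1.15557 = 2.04027

1.1556 32.77 2.0403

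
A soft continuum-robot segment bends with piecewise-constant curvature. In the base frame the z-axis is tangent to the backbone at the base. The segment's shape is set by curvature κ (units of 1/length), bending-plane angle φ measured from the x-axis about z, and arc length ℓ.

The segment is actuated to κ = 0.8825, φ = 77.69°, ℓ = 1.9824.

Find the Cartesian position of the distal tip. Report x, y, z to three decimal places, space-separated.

0.285 1.304 1.115

θ = κ·ℓ = 0.8825 × 1.9824 = 1.74947 rad
ρ = (1 − cos θ)/κ = (1 − -0.17772)/0.8825 = 1.33453
z = sin θ / κ = 0.98408/0.8825 = 1.11511
x = ρ cos φ = 1.33453 × cos(77.69°) = 0.28452
y = ρ sin φ = 1.33453 × sin(77.69°) = 1.30385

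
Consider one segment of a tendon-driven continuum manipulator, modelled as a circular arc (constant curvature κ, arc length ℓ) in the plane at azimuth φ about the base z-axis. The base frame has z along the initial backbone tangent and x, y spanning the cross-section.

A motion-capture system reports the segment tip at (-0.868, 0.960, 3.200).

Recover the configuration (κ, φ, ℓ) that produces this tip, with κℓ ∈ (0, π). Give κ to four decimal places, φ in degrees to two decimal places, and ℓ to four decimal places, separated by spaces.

0.2172 132.12 3.5383

ρ = √(x²+y²) = √(-0.868² + 0.960²) = 1.29423
φ = atan2(y, x) mod 360° = atan2(0.960, -0.868) = 132.1188°
|p|² = ρ² + z² = 1.29423² + 3.200² = 11.91502
κ = 2ρ / |p|² = 2×1.29423 / 11.91502 = 0.21724
θ = 2·atan2(ρ, z) = 2·atan2(1.29423, 3.200) = 0.76867 rad
ℓ = θ/κ = 0.76867/0.21724 = 3.53828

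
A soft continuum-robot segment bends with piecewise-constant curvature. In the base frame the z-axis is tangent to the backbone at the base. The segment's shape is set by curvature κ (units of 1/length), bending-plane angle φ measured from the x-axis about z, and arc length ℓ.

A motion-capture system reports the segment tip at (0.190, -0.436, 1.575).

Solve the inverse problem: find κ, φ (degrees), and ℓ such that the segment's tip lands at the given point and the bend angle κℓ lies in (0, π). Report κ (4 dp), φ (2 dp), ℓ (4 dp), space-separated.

ρ = √(x²+y²) = √(0.190² + -0.436²) = 0.47560
φ = atan2(y, x) mod 360° = atan2(-0.436, 0.190) = 293.5466°
|p|² = ρ² + z² = 0.47560² + 1.575² = 2.70682
κ = 2ρ / |p|² = 2×0.47560 / 2.70682 = 0.35141
θ = 2·atan2(ρ, z) = 2·atan2(0.47560, 1.575) = 0.58652 rad
ℓ = θ/κ = 0.58652/0.35141 = 1.66906

0.3514 293.55 1.6691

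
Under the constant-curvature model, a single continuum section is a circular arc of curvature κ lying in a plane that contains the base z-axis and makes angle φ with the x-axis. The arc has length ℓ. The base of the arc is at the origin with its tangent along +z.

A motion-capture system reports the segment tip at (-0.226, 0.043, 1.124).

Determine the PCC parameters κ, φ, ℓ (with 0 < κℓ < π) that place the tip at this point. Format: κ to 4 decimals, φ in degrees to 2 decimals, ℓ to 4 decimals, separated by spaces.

ρ = √(x²+y²) = √(-0.226² + 0.043²) = 0.23005
φ = atan2(y, x) mod 360° = atan2(0.043, -0.226) = 169.2274°
|p|² = ρ² + z² = 0.23005² + 1.124² = 1.31630
κ = 2ρ / |p|² = 2×0.23005 / 1.31630 = 0.34955
θ = 2·atan2(ρ, z) = 2·atan2(0.23005, 1.124) = 0.40377 rad
ℓ = θ/κ = 0.40377/0.34955 = 1.15513

0.3495 169.23 1.1551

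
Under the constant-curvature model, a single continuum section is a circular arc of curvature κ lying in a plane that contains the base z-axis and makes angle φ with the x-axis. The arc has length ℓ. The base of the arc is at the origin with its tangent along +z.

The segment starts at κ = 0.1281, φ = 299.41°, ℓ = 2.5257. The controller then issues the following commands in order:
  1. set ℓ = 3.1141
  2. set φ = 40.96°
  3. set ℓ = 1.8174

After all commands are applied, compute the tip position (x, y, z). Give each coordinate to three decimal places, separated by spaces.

0.159 0.138 1.801

initial: κ=0.1281, φ=299.41°, ℓ=2.5257
cmd 1: set ℓ=3.1141 → (κ,φ,ℓ)=(0.1281,299.41°,3.1141) → tip=(0.3010,-0.5339,3.0322)
cmd 2: set φ=40.96° → (κ,φ,ℓ)=(0.1281,40.96°,3.1141) → tip=(0.4629,0.4018,3.0322)
cmd 3: set ℓ=1.8174 → (κ,φ,ℓ)=(0.1281,40.96°,1.8174) → tip=(0.1590,0.1381,1.8010)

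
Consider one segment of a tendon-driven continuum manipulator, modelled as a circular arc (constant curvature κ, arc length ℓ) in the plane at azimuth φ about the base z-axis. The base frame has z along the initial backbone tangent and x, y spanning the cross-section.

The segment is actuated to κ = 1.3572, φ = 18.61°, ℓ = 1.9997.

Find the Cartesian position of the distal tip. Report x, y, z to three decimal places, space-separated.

1.334 0.449 0.306

θ = κ·ℓ = 1.3572 × 1.9997 = 2.71399 rad
ρ = (1 − cos θ)/κ = (1 − -0.90996)/1.3572 = 1.40728
z = sin θ / κ = 0.41469/1.3572 = 0.30555
x = ρ cos φ = 1.40728 × cos(18.61°) = 1.33370
y = ρ sin φ = 1.40728 × sin(18.61°) = 0.44910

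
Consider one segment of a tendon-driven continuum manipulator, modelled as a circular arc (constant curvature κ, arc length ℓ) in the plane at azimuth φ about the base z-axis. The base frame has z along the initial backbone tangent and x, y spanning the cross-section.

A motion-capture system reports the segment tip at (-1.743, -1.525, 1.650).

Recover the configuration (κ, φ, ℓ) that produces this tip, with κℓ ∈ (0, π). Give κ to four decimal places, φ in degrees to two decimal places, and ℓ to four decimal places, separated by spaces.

0.5728 221.18 3.3231

ρ = √(x²+y²) = √(-1.743² + -1.525²) = 2.31596
φ = atan2(y, x) mod 360° = atan2(-1.525, -1.743) = 221.1836°
|p|² = ρ² + z² = 2.31596² + 1.650² = 8.08617
κ = 2ρ / |p|² = 2×2.31596 / 8.08617 = 0.57282
θ = 2·atan2(ρ, z) = 2·atan2(2.31596, 1.650) = 1.90353 rad
ℓ = θ/κ = 1.90353/0.57282 = 3.32309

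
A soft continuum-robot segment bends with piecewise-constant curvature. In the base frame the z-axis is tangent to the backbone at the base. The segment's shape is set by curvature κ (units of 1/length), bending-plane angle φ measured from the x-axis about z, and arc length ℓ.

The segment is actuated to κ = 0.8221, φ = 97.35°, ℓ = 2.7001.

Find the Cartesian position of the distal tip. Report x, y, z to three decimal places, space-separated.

-0.250 1.935 0.969

θ = κ·ℓ = 0.8221 × 2.7001 = 2.21975 rad
ρ = (1 − cos θ)/κ = (1 − -0.60435)/0.8221 = 1.95153
z = sin θ / κ = 0.79672/0.8221 = 0.96912
x = ρ cos φ = 1.95153 × cos(97.35°) = -0.24966
y = ρ sin φ = 1.95153 × sin(97.35°) = 1.93550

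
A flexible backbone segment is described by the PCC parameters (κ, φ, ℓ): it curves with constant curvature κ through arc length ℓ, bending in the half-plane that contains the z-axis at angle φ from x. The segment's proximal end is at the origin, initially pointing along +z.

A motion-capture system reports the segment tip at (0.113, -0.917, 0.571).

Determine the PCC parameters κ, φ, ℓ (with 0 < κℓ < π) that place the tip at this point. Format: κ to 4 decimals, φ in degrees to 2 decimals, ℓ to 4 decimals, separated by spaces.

ρ = √(x²+y²) = √(0.113² + -0.917²) = 0.92394
φ = atan2(y, x) mod 360° = atan2(-0.917, 0.113) = 277.0250°
|p|² = ρ² + z² = 0.92394² + 0.571² = 1.17970
κ = 2ρ / |p|² = 2×0.92394 / 1.17970 = 1.56639
θ = 2·atan2(ρ, z) = 2·atan2(0.92394, 0.571) = 2.03448 rad
ℓ = θ/κ = 2.03448/1.56639 = 1.29883

1.5664 277.03 1.2988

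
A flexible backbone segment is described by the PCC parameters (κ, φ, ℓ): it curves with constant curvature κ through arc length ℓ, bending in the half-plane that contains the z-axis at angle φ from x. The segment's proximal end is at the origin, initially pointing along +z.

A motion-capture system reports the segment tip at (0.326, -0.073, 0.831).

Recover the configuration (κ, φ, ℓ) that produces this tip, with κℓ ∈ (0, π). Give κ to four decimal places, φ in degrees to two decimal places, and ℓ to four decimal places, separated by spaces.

0.8329 347.38 0.9178

ρ = √(x²+y²) = √(0.326² + -0.073²) = 0.33407
φ = atan2(y, x) mod 360° = atan2(-0.073, 0.326) = 347.3782°
|p|² = ρ² + z² = 0.33407² + 0.831² = 0.80217
κ = 2ρ / |p|² = 2×0.33407 / 0.80217 = 0.83293
θ = 2·atan2(ρ, z) = 2·atan2(0.33407, 0.831) = 0.76448 rad
ℓ = θ/κ = 0.76448/0.83293 = 0.91782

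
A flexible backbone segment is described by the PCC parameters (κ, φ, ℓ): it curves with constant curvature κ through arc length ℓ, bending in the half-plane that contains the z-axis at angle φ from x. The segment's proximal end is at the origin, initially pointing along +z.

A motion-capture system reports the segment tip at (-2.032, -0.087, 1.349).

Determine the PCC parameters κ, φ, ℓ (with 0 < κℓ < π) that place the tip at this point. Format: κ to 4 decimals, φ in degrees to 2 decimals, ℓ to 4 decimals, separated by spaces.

ρ = √(x²+y²) = √(-2.032² + -0.087²) = 2.03386
φ = atan2(y, x) mod 360° = atan2(-0.087, -2.032) = 182.4516°
|p|² = ρ² + z² = 2.03386² + 1.349² = 5.95639
κ = 2ρ / |p|² = 2×2.03386 / 5.95639 = 0.68292
θ = 2·atan2(ρ, z) = 2·atan2(2.03386, 1.349) = 1.97030 rad
ℓ = θ/κ = 1.97030/0.68292 = 2.88512

0.6829 182.45 2.8851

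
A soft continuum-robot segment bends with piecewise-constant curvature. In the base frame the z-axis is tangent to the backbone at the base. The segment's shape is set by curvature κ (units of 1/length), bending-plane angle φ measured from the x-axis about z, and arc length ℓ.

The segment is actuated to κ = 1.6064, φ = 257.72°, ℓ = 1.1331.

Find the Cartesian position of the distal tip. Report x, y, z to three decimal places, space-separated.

θ = κ·ℓ = 1.6064 × 1.1331 = 1.82021 rad
ρ = (1 − cos θ)/κ = (1 − -0.24684)/1.6064 = 0.77617
z = sin θ / κ = 0.96906/1.6064 = 0.60325
x = ρ cos φ = 0.77617 × cos(257.72°) = -0.16508
y = ρ sin φ = 0.77617 × sin(257.72°) = -0.75841

-0.165 -0.758 0.603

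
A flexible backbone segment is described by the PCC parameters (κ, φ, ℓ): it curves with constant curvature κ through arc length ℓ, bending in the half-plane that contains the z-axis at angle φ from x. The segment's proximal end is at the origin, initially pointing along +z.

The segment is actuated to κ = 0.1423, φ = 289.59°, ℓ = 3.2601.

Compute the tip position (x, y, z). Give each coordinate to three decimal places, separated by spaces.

0.249 -0.700 3.144

θ = κ·ℓ = 0.1423 × 3.2601 = 0.46391 rad
ρ = (1 − cos θ)/κ = (1 − 0.89431)/0.1423 = 0.74273
z = sin θ / κ = 0.44745/0.1423 = 3.14442
x = ρ cos φ = 0.74273 × cos(289.59°) = 0.24903
y = ρ sin φ = 0.74273 × sin(289.59°) = -0.69974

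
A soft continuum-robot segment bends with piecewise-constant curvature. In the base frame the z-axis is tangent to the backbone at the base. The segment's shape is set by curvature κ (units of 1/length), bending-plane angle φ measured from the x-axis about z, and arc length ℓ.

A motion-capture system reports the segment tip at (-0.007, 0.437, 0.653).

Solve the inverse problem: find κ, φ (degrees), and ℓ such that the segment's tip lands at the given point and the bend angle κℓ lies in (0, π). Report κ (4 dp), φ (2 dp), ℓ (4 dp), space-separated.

1.4157 90.92 0.8332

ρ = √(x²+y²) = √(-0.007² + 0.437²) = 0.43706
φ = atan2(y, x) mod 360° = atan2(0.437, -0.007) = 90.9177°
|p|² = ρ² + z² = 0.43706² + 0.653² = 0.61743
κ = 2ρ / |p|² = 2×0.43706 / 0.61743 = 1.41573
θ = 2·atan2(ρ, z) = 2·atan2(0.43706, 0.653) = 1.17965 rad
ℓ = θ/κ = 1.17965/1.41573 = 0.83325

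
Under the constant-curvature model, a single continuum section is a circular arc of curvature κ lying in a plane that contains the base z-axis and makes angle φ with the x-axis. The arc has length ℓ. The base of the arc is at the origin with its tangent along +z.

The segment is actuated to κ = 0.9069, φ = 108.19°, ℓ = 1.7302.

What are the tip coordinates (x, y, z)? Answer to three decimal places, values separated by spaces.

θ = κ·ℓ = 0.9069 × 1.7302 = 1.56912 rad
ρ = (1 − cos θ)/κ = (1 − 0.00168)/0.9069 = 1.10081
z = sin θ / κ = 1.00000/0.9069 = 1.10266
x = ρ cos φ = 1.10081 × cos(108.19°) = -0.34364
y = ρ sin φ = 1.10081 × sin(108.19°) = 1.04580

-0.344 1.046 1.103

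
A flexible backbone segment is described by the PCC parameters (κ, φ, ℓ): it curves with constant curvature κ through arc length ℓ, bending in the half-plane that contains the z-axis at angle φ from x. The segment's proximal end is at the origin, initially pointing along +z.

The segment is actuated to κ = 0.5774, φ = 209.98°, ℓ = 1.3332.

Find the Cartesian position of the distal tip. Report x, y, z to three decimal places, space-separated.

θ = κ·ℓ = 0.5774 × 1.3332 = 0.76979 rad
ρ = (1 − cos θ)/κ = (1 − 0.71806)/0.5774 = 0.48830
z = sin θ / κ = 0.69598/0.5774 = 1.20538
x = ρ cos φ = 0.48830 × cos(209.98°) = -0.42296
y = ρ sin φ = 0.48830 × sin(209.98°) = -0.24400

-0.423 -0.244 1.205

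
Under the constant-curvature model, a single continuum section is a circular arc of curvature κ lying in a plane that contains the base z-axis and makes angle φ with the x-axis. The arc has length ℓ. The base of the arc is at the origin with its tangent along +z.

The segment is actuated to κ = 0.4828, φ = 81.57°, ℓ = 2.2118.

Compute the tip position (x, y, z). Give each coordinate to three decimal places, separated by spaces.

θ = κ·ℓ = 0.4828 × 2.2118 = 1.06786 rad
ρ = (1 − cos θ)/κ = (1 − 0.48200)/0.4828 = 1.07290
z = sin θ / κ = 0.87617/0.4828 = 1.81477
x = ρ cos φ = 1.07290 × cos(81.57°) = 0.15729
y = ρ sin φ = 1.07290 × sin(81.57°) = 1.06131

0.157 1.061 1.815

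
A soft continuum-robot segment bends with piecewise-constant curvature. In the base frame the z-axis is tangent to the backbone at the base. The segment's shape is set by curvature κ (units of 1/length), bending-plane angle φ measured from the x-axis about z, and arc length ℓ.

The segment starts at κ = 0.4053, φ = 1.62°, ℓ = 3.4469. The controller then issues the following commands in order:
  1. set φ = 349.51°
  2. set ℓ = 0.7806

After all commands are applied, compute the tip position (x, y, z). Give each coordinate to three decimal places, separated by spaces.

0.120 -0.022 0.768

initial: κ=0.4053, φ=1.62°, ℓ=3.4469
cmd 1: set φ=349.51° → (κ,φ,ℓ)=(0.4053,349.51°,3.4469) → tip=(2.0066,-0.3715,2.4302)
cmd 2: set ℓ=0.7806 → (κ,φ,ℓ)=(0.4053,349.51°,0.7806) → tip=(0.1204,-0.0223,0.7676)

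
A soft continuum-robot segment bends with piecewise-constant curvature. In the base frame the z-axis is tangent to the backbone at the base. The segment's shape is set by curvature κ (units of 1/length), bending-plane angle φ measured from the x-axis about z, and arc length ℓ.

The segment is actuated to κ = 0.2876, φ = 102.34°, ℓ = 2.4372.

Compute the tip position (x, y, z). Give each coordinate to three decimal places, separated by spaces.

θ = κ·ℓ = 0.2876 × 2.4372 = 0.70094 rad
ρ = (1 − cos θ)/κ = (1 − 0.76424)/0.2876 = 0.81976
z = sin θ / κ = 0.64494/0.2876 = 2.24247
x = ρ cos φ = 0.81976 × cos(102.34°) = -0.17519
y = ρ sin φ = 0.81976 × sin(102.34°) = 0.80082

-0.175 0.801 2.242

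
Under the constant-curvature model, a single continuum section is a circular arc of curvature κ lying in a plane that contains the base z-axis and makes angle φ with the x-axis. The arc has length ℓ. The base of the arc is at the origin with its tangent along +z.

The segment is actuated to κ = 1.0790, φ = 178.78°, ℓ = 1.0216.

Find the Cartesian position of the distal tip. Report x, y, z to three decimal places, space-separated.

-0.508 0.011 0.827

θ = κ·ℓ = 1.0790 × 1.0216 = 1.10231 rad
ρ = (1 − cos θ)/κ = (1 − 0.45154)/1.0790 = 0.50830
z = sin θ / κ = 0.89225/1.0790 = 0.82692
x = ρ cos φ = 0.50830 × cos(178.78°) = -0.50819
y = ρ sin φ = 0.50830 × sin(178.78°) = 0.01082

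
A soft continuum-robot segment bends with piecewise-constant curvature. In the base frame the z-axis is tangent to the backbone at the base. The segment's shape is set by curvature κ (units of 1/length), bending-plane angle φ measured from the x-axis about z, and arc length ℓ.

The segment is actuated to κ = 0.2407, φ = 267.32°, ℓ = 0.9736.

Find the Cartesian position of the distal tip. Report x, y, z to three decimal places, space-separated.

-0.005 -0.113 0.965

θ = κ·ℓ = 0.2407 × 0.9736 = 0.23435 rad
ρ = (1 − cos θ)/κ = (1 − 0.97267)/0.2407 = 0.11356
z = sin θ / κ = 0.23221/0.2407 = 0.96471
x = ρ cos φ = 0.11356 × cos(267.32°) = -0.00531
y = ρ sin φ = 0.11356 × sin(267.32°) = -0.11343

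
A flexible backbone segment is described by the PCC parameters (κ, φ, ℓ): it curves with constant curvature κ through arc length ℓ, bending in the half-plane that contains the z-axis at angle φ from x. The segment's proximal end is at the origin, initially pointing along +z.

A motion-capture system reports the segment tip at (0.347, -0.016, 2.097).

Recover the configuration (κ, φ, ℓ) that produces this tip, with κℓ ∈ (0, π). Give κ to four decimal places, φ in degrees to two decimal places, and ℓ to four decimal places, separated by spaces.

0.1538 357.36 2.1352

ρ = √(x²+y²) = √(0.347² + -0.016²) = 0.34737
φ = atan2(y, x) mod 360° = atan2(-0.016, 0.347) = 357.3600°
|p|² = ρ² + z² = 0.34737² + 2.097² = 4.51807
κ = 2ρ / |p|² = 2×0.34737 / 4.51807 = 0.15377
θ = 2·atan2(ρ, z) = 2·atan2(0.34737, 2.097) = 0.32832 rad
ℓ = θ/κ = 0.32832/0.15377 = 2.13515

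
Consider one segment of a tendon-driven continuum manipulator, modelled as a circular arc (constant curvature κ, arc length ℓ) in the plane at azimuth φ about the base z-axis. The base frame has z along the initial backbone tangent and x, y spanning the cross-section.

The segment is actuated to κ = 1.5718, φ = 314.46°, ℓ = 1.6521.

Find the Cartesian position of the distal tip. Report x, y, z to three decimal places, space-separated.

0.827 -0.842 0.330

θ = κ·ℓ = 1.5718 × 1.6521 = 2.59677 rad
ρ = (1 − cos θ)/κ = (1 − -0.85522)/1.5718 = 1.18032
z = sin θ / κ = 0.51827/1.5718 = 0.32973
x = ρ cos φ = 1.18032 × cos(314.46°) = 0.82671
y = ρ sin φ = 1.18032 × sin(314.46°) = -0.84244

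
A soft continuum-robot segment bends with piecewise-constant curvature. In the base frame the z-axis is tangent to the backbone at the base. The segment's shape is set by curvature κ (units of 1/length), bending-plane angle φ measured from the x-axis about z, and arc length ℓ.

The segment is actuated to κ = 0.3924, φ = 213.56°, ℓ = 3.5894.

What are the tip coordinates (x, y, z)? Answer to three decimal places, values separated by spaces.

-1.780 -1.181 2.515

θ = κ·ℓ = 0.3924 × 3.5894 = 1.40848 rad
ρ = (1 − cos θ)/κ = (1 − 0.16160)/0.3924 = 2.13659
z = sin θ / κ = 0.98686/0.3924 = 2.51492
x = ρ cos φ = 2.13659 × cos(213.56°) = -1.78043
y = ρ sin φ = 2.13659 × sin(213.56°) = -1.18113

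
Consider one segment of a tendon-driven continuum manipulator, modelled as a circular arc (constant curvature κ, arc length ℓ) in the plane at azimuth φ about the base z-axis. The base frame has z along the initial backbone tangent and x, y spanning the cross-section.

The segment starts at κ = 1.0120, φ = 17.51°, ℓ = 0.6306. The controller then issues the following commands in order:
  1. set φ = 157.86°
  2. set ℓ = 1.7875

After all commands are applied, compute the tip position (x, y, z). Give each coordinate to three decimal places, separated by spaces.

initial: κ=1.0120, φ=17.51°, ℓ=0.6306
cmd 1: set φ=157.86° → (κ,φ,ℓ)=(1.0120,157.86°,0.6306) → tip=(-0.1801,0.0733,0.5887)
cmd 2: set ℓ=1.7875 → (κ,φ,ℓ)=(1.0120,157.86°,1.7875) → tip=(-1.1312,0.4603,0.9603)

-1.131 0.460 0.960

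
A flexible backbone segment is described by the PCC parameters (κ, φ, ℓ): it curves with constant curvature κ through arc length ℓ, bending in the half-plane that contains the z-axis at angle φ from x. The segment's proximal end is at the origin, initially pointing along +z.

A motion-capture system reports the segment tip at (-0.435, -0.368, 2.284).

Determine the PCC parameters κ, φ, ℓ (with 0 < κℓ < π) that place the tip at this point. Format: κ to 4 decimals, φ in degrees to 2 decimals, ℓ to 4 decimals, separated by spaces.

ρ = √(x²+y²) = √(-0.435² + -0.368²) = 0.56978
φ = atan2(y, x) mod 360° = atan2(-0.368, -0.435) = 220.2305°
|p|² = ρ² + z² = 0.56978² + 2.284² = 5.54130
κ = 2ρ / |p|² = 2×0.56978 / 5.54130 = 0.20565
θ = 2·atan2(ρ, z) = 2·atan2(0.56978, 2.284) = 0.48895 rad
ℓ = θ/κ = 0.48895/0.20565 = 2.37761

0.2056 220.23 2.3776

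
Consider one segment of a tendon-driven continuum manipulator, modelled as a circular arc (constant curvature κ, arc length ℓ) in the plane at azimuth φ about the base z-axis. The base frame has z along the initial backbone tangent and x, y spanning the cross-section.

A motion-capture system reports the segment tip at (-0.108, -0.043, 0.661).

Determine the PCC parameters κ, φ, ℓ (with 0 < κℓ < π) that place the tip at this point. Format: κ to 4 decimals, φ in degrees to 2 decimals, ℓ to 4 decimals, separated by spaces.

0.5161 201.71 0.6745

ρ = √(x²+y²) = √(-0.108² + -0.043²) = 0.11625
φ = atan2(y, x) mod 360° = atan2(-0.043, -0.108) = 201.7099°
|p|² = ρ² + z² = 0.11625² + 0.661² = 0.45043
κ = 2ρ / |p|² = 2×0.11625 / 0.45043 = 0.51615
θ = 2·atan2(ρ, z) = 2·atan2(0.11625, 0.661) = 0.34817 rad
ℓ = θ/κ = 0.34817/0.51615 = 0.67455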